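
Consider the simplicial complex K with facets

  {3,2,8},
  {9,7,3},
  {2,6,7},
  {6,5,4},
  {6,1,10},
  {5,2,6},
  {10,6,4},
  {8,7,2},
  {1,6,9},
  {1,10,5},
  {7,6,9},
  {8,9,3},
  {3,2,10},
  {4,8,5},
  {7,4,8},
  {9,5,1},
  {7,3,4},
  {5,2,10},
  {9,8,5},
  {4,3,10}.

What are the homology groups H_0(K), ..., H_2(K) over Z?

H_0 ≅ Z,  H_1 ≅ Z ⊕ Z/2,  H_2 = 0.

Fix the vertex order 1 < 2 < 3 < 4 < 5 < 6 < 7 < 8 < 9 < 10 and write every simplex with vertices in increasing order. Then dim K = 2 and the simplices of K are:

  0-simplices (10): [1], [2], [3], [4], [5], [6], [7], [8], [9], [10]
  1-simplices (30): (30 of them)
  2-simplices (20): (20 of them)

so the chain groups are C_0 ≅ Z^10, C_1 ≅ Z^30, C_2 ≅ Z^20.

Boundary ∂_1: C_1 → C_0 sends each edge [p,q] (with p < q) to q − p. For instance
  ∂[2,8] = [8] − [2].
The resulting 10×30 matrix has rank 9, and its Smith normal form has invariant factors (1,1,1,1,1,1,1,1,1).

∂_2: C_2 → C_1 maps a triangle to the signed sum of its edges. For instance
  ∂[4,7,8] = [7,8] − [4,8] + [4,7],
  ∂[2,3,10] = [3,10] − [2,10] + [2,3].
The resulting 30×20 matrix has rank 20, and its Smith normal form has invariant factors (1,1,1,1,1,1,1,1,1,1,1,1,1,1,1,1,1,1,1,2).

Reading off H_k = ker ∂_k / im ∂_{k+1}:

  H_0: rank C_0 − rank ∂_1 = 10 − 9 = 1, and the invariant factors of ∂_1 are all 1, so H_0 = Z.
  H_1: rank ker ∂_1 − rank ∂_2 = (30 − 9) − 20 = 1, and ∂_2 has invariant factor 2 > 1, so H_1 = Z ⊕ Z/2.
  H_2: rank ker ∂_2 − rank ∂_3 = (20 − 20) − 0 = 0, and there is no ∂_3, so H_2 = 0.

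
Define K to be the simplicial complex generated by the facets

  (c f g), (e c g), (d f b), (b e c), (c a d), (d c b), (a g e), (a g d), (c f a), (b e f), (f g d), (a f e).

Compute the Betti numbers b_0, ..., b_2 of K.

b_0 = 1, b_1 = 0, b_2 = 0.

We work with the vertex ordering a < b < c < d < e < f < g. The simplices of K, each written with vertices in increasing order, are:

  0-simplices (7): a, b, c, d, e, f, g
  1-simplices (18): ac, ad, ae, af, ag, bc, bd, be, bf, cd, ce, cf, cg, df, dg, ef, eg, fg
  2-simplices (12): acd, acf, adg, aef, aeg, bcd, bce, bdf, bef, ceg, cfg, dfg

Hence C_0 ≅ Z^7, C_1 ≅ Z^18, C_2 ≅ Z^12.

The boundary map ∂_1: C_1 → C_0 sends each edge [p,q] (with p < q) to q − p. For instance
  ∂bd = d − b.
As a 7×18 matrix over Z this has rank 6, with invariant factors (1,1,1,1,1,1).

∂_2: C_2 → C_1 acts by ∂[p,q,r] = [q,r] − [p,r] + [p,q]. For instance
  ∂aef = ef − af + ae,
  ∂aeg = eg − ag + ae.
The resulting 18×12 matrix has rank 12, and its Smith normal form has invariant factors (1,1,1,1,1,1,1,1,1,1,1,2).

Reading off H_k = ker ∂_k / im ∂_{k+1}:

  H_0: rank C_0 − rank ∂_1 = 7 − 6 = 1, and the invariant factors of ∂_1 are all 1, so H_0 ≅ Z.
  H_1: rank ker ∂_1 − rank ∂_2 = (18 − 6) − 12 = 0, and ∂_2 has invariant factor 2 > 1, so H_1 ≅ Z/2.
  H_2: rank ker ∂_2 − rank ∂_3 = (12 − 12) − 0 = 0, and there is no ∂_3, so H_2 ≅ 0.

As a check, the Euler characteristic is 7 − 18 + 12 = 1, which agrees with 1 − 0 + 0 = 1.
(K is a triangulation of the real projective plane RP^2.)

Hence the Betti numbers are b_0 = 1, b_1 = 0, b_2 = 0.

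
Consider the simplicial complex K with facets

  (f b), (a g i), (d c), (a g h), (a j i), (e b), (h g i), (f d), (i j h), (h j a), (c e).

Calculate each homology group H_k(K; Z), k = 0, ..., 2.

H_0 = Z^2,  H_1 = Z,  H_2 = Z.

K has 10 vertices, 14 edges, 6 triangles.
rank ∂_0 = 0, rank ∂_1 = 8 ⇒ b_0 = 10 − 0 − 8 = 2; all invariant factors of ∂_1 are 1 so no torsion. So H_0 ≅ Z^2.
rank ∂_1 = 8, rank ∂_2 = 5 ⇒ b_1 = 14 − 8 − 5 = 1; all invariant factors of ∂_2 are 1 so no torsion. So H_1 ≅ Z.
rank ∂_2 = 5, rank ∂_3 = 0 ⇒ b_2 = 6 − 5 − 0 = 1. So H_2 ≅ Z.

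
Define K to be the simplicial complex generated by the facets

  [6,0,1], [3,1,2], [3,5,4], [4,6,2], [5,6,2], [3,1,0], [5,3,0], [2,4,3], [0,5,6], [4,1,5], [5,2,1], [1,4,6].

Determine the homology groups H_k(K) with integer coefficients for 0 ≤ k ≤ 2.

H_0 = Z,  H_1 = Z/2,  H_2 = 0.

K has 7 vertices, 18 edges, 12 triangles.
rank ∂_0 = 0, rank ∂_1 = 6 ⇒ b_0 = 7 − 0 − 6 = 1; all invariant factors of ∂_1 are 1 so no torsion. So H_0 ≅ Z.
rank ∂_1 = 6, rank ∂_2 = 12 ⇒ b_1 = 18 − 6 − 12 = 0; ∂_2 has invariant factor(s) [2] giving torsion. So H_1 ≅ Z/2.
rank ∂_2 = 12, rank ∂_3 = 0 ⇒ b_2 = 12 − 12 − 0 = 0. So H_2 ≅ 0.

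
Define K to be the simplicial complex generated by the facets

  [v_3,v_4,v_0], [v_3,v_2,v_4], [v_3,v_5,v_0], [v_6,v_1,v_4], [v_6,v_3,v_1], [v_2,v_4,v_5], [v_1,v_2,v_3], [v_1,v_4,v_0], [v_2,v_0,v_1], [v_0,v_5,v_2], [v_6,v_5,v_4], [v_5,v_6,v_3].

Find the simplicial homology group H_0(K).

Take the total order v_0 < v_1 < v_2 < v_3 < v_4 < v_5 < v_6 on the vertex set. Then K (dimension 2) consists of the simplices:

  0-simplices (7): [v_0], [v_1], [v_2], [v_3], [v_4], [v_5], [v_6]
  1-simplices (18): (18 of them)
  2-simplices (12): (12 of them)

so the chain groups are C_0 ≅ Z^7, C_1 ≅ Z^18, C_2 ≅ Z^12.

The boundary map ∂_1: C_1 → C_0 maps an edge to its endpoints' difference, ∂[p,q] = q − p.
This gives a 7×18 integer matrix of rank 6; reducing to Smith normal form yields diagonal entries (1,1,1,1,1,1).

The boundary map ∂_2: C_2 → C_1 sends each 2-simplex [p,q,r] to [q,r] − [p,r] + [p,q]. For instance
  ∂[v_3,v_5,v_6] = [v_5,v_6] − [v_3,v_6] + [v_3,v_5],
  ∂[v_0,v_3,v_4] = [v_3,v_4] − [v_0,v_4] + [v_0,v_3].
This gives a 18×12 integer matrix of rank 12; reducing to Smith normal form yields diagonal entries (1,1,1,1,1,1,1,1,1,1,1,2).

Reading off H_k = ker ∂_k / im ∂_{k+1}:

  H_0: rank C_0 − rank ∂_1 = 7 − 6 = 1, and the invariant factors of ∂_1 are all 1, so H_0 = Z.

H_0 = Z.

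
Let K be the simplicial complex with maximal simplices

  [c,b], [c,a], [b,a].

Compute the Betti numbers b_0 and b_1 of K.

b_0 = 1, b_1 = 1.

Fix the vertex order a < b < c and write every simplex with vertices in increasing order. Then dim K = 1 and the simplices of K are:

  0-simplices (3): a, b, c
  1-simplices (3): ab, ac, bc

so the chain groups are C_0 ≅ Z^3, C_1 ≅ Z^3.

The boundary map ∂_1: C_1 → C_0 maps an edge to its endpoints' difference, ∂[p,q] = q − p. For instance
  ∂bc = c − b.
This gives a 3×3 integer matrix of rank 2; reducing to Smith normal form yields diagonal entries (1,1).

Reading off H_k = ker ∂_k / im ∂_{k+1}:

  H_0: rank C_0 − rank ∂_1 = 3 − 2 = 1, and the invariant factors of ∂_1 are all 1, so H_0 = Z.
  H_1: rank ker ∂_1 − rank ∂_2 = (3 − 2) − 0 = 1, and there is no ∂_2, so H_1 = Z.

(K is a triangulation of the circle S^1.)

Hence the Betti numbers are b_0 = 1, b_1 = 1.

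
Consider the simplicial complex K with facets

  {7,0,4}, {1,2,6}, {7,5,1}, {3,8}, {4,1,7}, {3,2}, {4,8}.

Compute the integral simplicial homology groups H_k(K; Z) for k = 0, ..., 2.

Fix the vertex order 0 < 1 < 2 < 3 < 4 < 5 < 6 < 7 < 8 and write every simplex with vertices in increasing order. Then dim K = 2 and the simplices of K are:

  0-simplices (9): [0], [1], [2], [3], [4], [5], [6], [7], [8]
  1-simplices (13): [0,4], [0,7], [1,2], [1,4], [1,5], [1,6], [1,7], [2,3], [2,6], [3,8], [4,7], [4,8], [5,7]
  2-simplices (4): [0,4,7], [1,2,6], [1,4,7], [1,5,7]

Hence C_0 ≅ Z^9, C_1 ≅ Z^13, C_2 ≅ Z^4.

Boundary ∂_1: C_1 → C_0 is given by ∂[p,q] = [q] − [p]. For instance
  ∂[0,7] = [7] − [0].
The 9×13 boundary matrix has rank 8 and Smith normal form diag(1,1,1,1,1,1,1,1).

The boundary map ∂_2: C_2 → C_1 sends each 2-simplex [p,q,r] to [q,r] − [p,r] + [p,q]. For instance
  ∂[1,4,7] = [4,7] − [1,7] + [1,4],
  ∂[0,4,7] = [4,7] − [0,7] + [0,4].
This gives a 13×4 integer matrix of rank 4; reducing to Smith normal form yields diagonal entries (1,1,1,1).

Reading off H_k = ker ∂_k / im ∂_{k+1}:

  H_0: rank C_0 − rank ∂_1 = 9 − 8 = 1, and the invariant factors of ∂_1 are all 1, so H_0 ≅ Z.
  H_1: rank ker ∂_1 − rank ∂_2 = (13 − 8) − 4 = 1, and the invariant factors of ∂_2 are all 1, so H_1 ≅ Z.
  H_2: rank ker ∂_2 − rank ∂_3 = (4 − 4) − 0 = 0, and there is no ∂_3, so H_2 ≅ 0.

As a check, the Euler characteristic is 9 − 13 + 4 = 0, which agrees with 1 − 1 + 0 = 0.

H_0 = Z,  H_1 = Z,  H_2 = 0.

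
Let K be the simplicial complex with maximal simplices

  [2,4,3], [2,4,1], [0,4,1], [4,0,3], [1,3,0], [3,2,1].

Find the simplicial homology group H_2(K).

Take the total order 0 < 1 < 2 < 3 < 4 on the vertex set. Then K (dimension 2) consists of the simplices:

  0-simplices (5): [0], [1], [2], [3], [4]
  1-simplices (9): [0,1], [0,3], [0,4], [1,2], [1,3], [1,4], [2,3], [2,4], [3,4]
  2-simplices (6): [0,1,3], [0,1,4], [0,3,4], [1,2,3], [1,2,4], [2,3,4]

giving chain groups C_0 ≅ Z^5, C_1 ≅ Z^9, C_2 ≅ Z^6.

The boundary map ∂_1: C_1 → C_0 is given by ∂[p,q] = [q] − [p]. For instance
  ∂[0,3] = [3] − [0].
As a 5×9 matrix over Z this has rank 4, with invariant factors (1,1,1,1).

∂_2: C_2 → C_1 sends each 2-simplex [p,q,r] to [q,r] − [p,r] + [p,q]. For instance
  ∂[1,2,3] = [2,3] − [1,3] + [1,2],
  ∂[1,2,4] = [2,4] − [1,4] + [1,2].
The 9×6 boundary matrix has rank 5 and Smith normal form diag(1,1,1,1,1).

Reading off H_k = ker ∂_k / im ∂_{k+1}:

  H_2: rank ker ∂_2 − rank ∂_3 = (6 − 5) − 0 = 1, and there is no ∂_3, so H_2 = Z.

H_2 ≅ Z.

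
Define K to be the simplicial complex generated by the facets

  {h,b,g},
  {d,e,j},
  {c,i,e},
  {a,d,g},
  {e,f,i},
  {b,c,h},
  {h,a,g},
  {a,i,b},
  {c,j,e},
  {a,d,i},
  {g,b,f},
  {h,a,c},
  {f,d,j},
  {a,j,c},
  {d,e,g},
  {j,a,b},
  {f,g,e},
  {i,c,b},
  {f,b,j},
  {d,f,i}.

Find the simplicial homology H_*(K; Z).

We work with the vertex ordering a < b < c < d < e < f < g < h < i < j. The simplices of K, each written with vertices in increasing order, are:

  0-simplices (10): a, b, c, d, e, f, g, h, i, j
  1-simplices (30): ab, ac, ad, ag, ah, ai, aj, bc, bf, bg, bh, bi, bj, ce, ch, ci, cj, de, df, dg, di, dj, ef, eg, ei, ej, fg, fi, fj, gh
  2-simplices (20): abi, abj, ach, acj, adg, adi, agh, bch, bci, bfg, bfj, bgh, cei, cej, deg, dej, dfi, dfj, efg, efi

giving chain groups C_0 ≅ Z^10, C_1 ≅ Z^30, C_2 ≅ Z^20.

The boundary map ∂_1: C_1 → C_0 is given by ∂[p,q] = [q] − [p].
The resulting 10×30 matrix has rank 9, and its Smith normal form has invariant factors (1,1,1,1,1,1,1,1,1).

∂_2: C_2 → C_1 sends each 2-simplex [p,q,r] to [q,r] − [p,r] + [p,q]. For instance
  ∂efi = fi − ei + ef,
  ∂cej = ej − cj + ce.
The 30×20 boundary matrix has rank 20 and Smith normal form diag(1,1,1,1,1,1,1,1,1,1,1,1,1,1,1,1,1,1,1,2).

Now H_k = ker ∂_k / im ∂_{k+1}, so:

  H_0: rank C_0 − rank ∂_1 = 10 − 9 = 1, and the invariant factors of ∂_1 are all 1, so H_0 = Z.
  H_1: rank ker ∂_1 − rank ∂_2 = (30 − 9) − 20 = 1, and ∂_2 has invariant factor 2 > 1, so H_1 = Z ⊕ Z/2.
  H_2: rank ker ∂_2 − rank ∂_3 = (20 − 20) − 0 = 0, and there is no ∂_3, so H_2 = 0.

As a check, the Euler characteristic is 10 − 30 + 20 = 0, which agrees with 1 − 1 + 0 = 0.

H_0 ≅ Z,  H_1 ≅ Z ⊕ Z/2,  H_2 = 0.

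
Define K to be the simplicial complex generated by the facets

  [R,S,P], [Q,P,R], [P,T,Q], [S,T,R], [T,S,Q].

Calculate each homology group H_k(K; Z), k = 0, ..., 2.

K has 5 vertices, 10 edges, 5 triangles.
rank ∂_0 = 0, rank ∂_1 = 4 ⇒ b_0 = 5 − 0 − 4 = 1; all invariant factors of ∂_1 are 1 so no torsion. So H_0 ≅ Z.
rank ∂_1 = 4, rank ∂_2 = 5 ⇒ b_1 = 10 − 4 − 5 = 1; all invariant factors of ∂_2 are 1 so no torsion. So H_1 ≅ Z.
rank ∂_2 = 5, rank ∂_3 = 0 ⇒ b_2 = 5 − 5 − 0 = 0. So H_2 ≅ 0.

H_0 ≅ Z,  H_1 ≅ Z,  H_2 = 0.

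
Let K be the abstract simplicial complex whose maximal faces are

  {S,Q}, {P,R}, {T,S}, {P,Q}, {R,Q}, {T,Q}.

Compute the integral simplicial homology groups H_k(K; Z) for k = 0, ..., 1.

Order the vertices as P < Q < R < S < T. Listing each simplex with vertices in this order, K has dimension 1 with simplices:

  0-simplices (5): P, Q, R, S, T
  1-simplices (6): PQ, PR, QR, QS, QT, ST

so the chain groups are C_0 ≅ Z^5, C_1 ≅ Z^6.

∂_1: C_1 → C_0 maps an edge to its endpoints' difference, ∂[p,q] = q − p.
The resulting 5×6 matrix has rank 4, and its Smith normal form has invariant factors (1,1,1,1).

Reading off H_k = ker ∂_k / im ∂_{k+1}:

  H_0: rank C_0 − rank ∂_1 = 5 − 4 = 1, and the invariant factors of ∂_1 are all 1, so H_0 = Z.
  H_1: rank ker ∂_1 − rank ∂_2 = (6 − 4) − 0 = 2, and there is no ∂_2, so H_1 = Z^2.

H_0 = Z,  H_1 = Z^2.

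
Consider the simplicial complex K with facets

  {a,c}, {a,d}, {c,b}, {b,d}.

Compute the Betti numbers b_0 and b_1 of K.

b_0 = 1, b_1 = 1.

We work with the vertex ordering a < b < c < d. The simplices of K, each written with vertices in increasing order, are:

  0-simplices (4): a, b, c, d
  1-simplices (4): ac, ad, bc, bd

so the chain groups are C_0 ≅ Z^4, C_1 ≅ Z^4.

Boundary ∂_1: C_1 → C_0 sends each edge [p,q] (with p < q) to q − p.
This gives a 4×4 integer matrix of rank 3; reducing to Smith normal form yields diagonal entries (1,1,1).

From H_k ≅ ker(∂_k) / im(∂_{k+1}) we obtain:

  H_0: rank C_0 − rank ∂_1 = 4 − 3 = 1, and the invariant factors of ∂_1 are all 1, so H_0 = Z.
  H_1: rank ker ∂_1 − rank ∂_2 = (4 − 3) − 0 = 1, and there is no ∂_2, so H_1 = Z.

Hence the Betti numbers are b_0 = 1, b_1 = 1.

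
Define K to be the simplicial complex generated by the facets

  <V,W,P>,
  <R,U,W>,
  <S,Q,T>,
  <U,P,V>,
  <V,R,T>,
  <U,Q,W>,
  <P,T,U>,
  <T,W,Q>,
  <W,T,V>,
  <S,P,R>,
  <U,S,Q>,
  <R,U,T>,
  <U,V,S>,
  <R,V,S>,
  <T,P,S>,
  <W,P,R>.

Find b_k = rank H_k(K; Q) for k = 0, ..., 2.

K has 8 vertices, 24 edges, 16 triangles.
rank ∂_0 = 0, rank ∂_1 = 7 ⇒ b_0 = 8 − 0 − 7 = 1; all invariant factors of ∂_1 are 1 so no torsion. So H_0 ≅ Z.
rank ∂_1 = 7, rank ∂_2 = 15 ⇒ b_1 = 24 − 7 − 15 = 2; all invariant factors of ∂_2 are 1 so no torsion. So H_1 ≅ Z^2.
rank ∂_2 = 15, rank ∂_3 = 0 ⇒ b_2 = 16 − 15 − 0 = 1. So H_2 ≅ Z.

b_0 = 1, b_1 = 2, b_2 = 1.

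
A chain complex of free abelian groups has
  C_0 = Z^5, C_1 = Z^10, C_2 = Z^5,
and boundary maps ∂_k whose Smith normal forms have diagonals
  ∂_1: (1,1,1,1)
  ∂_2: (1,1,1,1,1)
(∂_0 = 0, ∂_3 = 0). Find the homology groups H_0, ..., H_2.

H_0: b_0 = 5 − 0 − 4 = 1; torsion from ∂_1 factors > 1: none. So H_0 ≅ Z.
H_1: b_1 = 10 − 4 − 5 = 1; torsion from ∂_2 factors > 1: none. So H_1 ≅ Z.
H_2: b_2 = 5 − 5 − 0 = 0; torsion from ∂_3 factors > 1: none. So H_2 ≅ 0.

H_0 ≅ Z,  H_1 ≅ Z,  H_2 = 0.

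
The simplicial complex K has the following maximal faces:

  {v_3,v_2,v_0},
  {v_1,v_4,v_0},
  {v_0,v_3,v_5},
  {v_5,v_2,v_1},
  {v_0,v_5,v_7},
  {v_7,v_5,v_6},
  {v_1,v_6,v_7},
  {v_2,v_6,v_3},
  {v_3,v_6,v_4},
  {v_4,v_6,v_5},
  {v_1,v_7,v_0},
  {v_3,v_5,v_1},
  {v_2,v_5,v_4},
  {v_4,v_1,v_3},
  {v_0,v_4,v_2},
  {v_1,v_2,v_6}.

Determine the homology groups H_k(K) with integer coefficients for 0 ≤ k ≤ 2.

Fix the vertex order v_0 < v_1 < v_2 < v_3 < v_4 < v_5 < v_6 < v_7 and write every simplex with vertices in increasing order. Then dim K = 2 and the simplices of K are:

  0-simplices (8): [v_0], [v_1], [v_2], [v_3], [v_4], [v_5], [v_6], [v_7]
  1-simplices (24): (24 of them)
  2-simplices (16): (16 of them)

giving chain groups C_0 ≅ Z^8, C_1 ≅ Z^24, C_2 ≅ Z^16.

∂_1: C_1 → C_0 sends each edge [p,q] (with p < q) to q − p. For instance
  ∂[v_2,v_5] = [v_5] − [v_2].
The 8×24 boundary matrix has rank 7 and Smith normal form diag(1,1,1,1,1,1,1).

∂_2: C_2 → C_1 sends each 2-simplex [p,q,r] to [q,r] − [p,r] + [p,q]. For instance
  ∂[v_0,v_3,v_5] = [v_3,v_5] − [v_0,v_5] + [v_0,v_3],
  ∂[v_1,v_2,v_5] = [v_2,v_5] − [v_1,v_5] + [v_1,v_2].
The resulting 24×16 matrix has rank 15, and its Smith normal form has invariant factors (1,1,1,1,1,1,1,1,1,1,1,1,1,1,1).

Now H_k = ker ∂_k / im ∂_{k+1}, so:

  H_0: rank C_0 − rank ∂_1 = 8 − 7 = 1, and the invariant factors of ∂_1 are all 1, so H_0 = Z.
  H_1: rank ker ∂_1 − rank ∂_2 = (24 − 7) − 15 = 2, and the invariant factors of ∂_2 are all 1, so H_1 = Z^2.
  H_2: rank ker ∂_2 − rank ∂_3 = (16 − 15) − 0 = 1, and there is no ∂_3, so H_2 = Z.

As a check, the Euler characteristic is 8 − 24 + 16 = 0, which agrees with 1 − 2 + 1 = 0.

H_0 = Z,  H_1 = Z^2,  H_2 = Z.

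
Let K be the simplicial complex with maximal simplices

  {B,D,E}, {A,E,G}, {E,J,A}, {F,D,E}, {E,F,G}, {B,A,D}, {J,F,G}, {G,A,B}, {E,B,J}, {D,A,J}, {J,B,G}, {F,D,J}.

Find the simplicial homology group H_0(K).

We work with the vertex ordering A < B < D < E < F < G < J. The simplices of K, each written with vertices in increasing order, are:

  0-simplices (7): A, B, D, E, F, G, J
  1-simplices (18): AB, AD, AE, AG, AJ, BD, BE, BG, BJ, DE, DF, DJ, EF, EG, EJ, FG, FJ, GJ
  2-simplices (12): ABD, ABG, ADJ, AEG, AEJ, BDE, BEJ, BGJ, DEF, DFJ, EFG, FGJ

giving chain groups C_0 ≅ Z^7, C_1 ≅ Z^18, C_2 ≅ Z^12.

Boundary ∂_1: C_1 → C_0 is given by ∂[p,q] = [q] − [p]. For instance
  ∂EF = F − E.
The 7×18 boundary matrix has rank 6 and Smith normal form diag(1,1,1,1,1,1).

The boundary map ∂_2: C_2 → C_1 acts by ∂[p,q,r] = [q,r] − [p,r] + [p,q]. For instance
  ∂AEG = EG − AG + AE,
  ∂ABD = BD − AD + AB.
The 18×12 boundary matrix has rank 12 and Smith normal form diag(1,1,1,1,1,1,1,1,1,1,1,2).

Computing H_k = (kernel of ∂_k) / (image of ∂_{k+1}):

  H_0: rank C_0 − rank ∂_1 = 7 − 6 = 1, and the invariant factors of ∂_1 are all 1, so H_0 = Z.

H_0 = Z.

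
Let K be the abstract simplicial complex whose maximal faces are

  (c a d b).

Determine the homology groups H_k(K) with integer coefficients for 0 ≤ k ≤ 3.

Take the total order a < b < c < d on the vertex set. Then K (dimension 3) consists of the simplices:

  0-simplices (4): a, b, c, d
  1-simplices (6): ab, ac, ad, bc, bd, cd
  2-simplices (4): abc, abd, acd, bcd
  3-simplices (1): abcd

Hence C_0 ≅ Z^4, C_1 ≅ Z^6, C_2 ≅ Z^4, C_3 ≅ Z^1.

Boundary ∂_1: C_1 → C_0 sends each edge [p,q] (with p < q) to q − p. For instance
  ∂ac = c − a.
This gives a 4×6 integer matrix of rank 3; reducing to Smith normal form yields diagonal entries (1,1,1).

The boundary map ∂_2: C_2 → C_1 acts by ∂[p,q,r] = [q,r] − [p,r] + [p,q]. For instance
  ∂abd = bd − ad + ab,
  ∂abc = bc − ac + ab.
The resulting 6×4 matrix has rank 3, and its Smith normal form has invariant factors (1,1,1).

∂_3: C_3 → C_2 sends each 3-simplex σ to the alternating sum Σ_i (−1)^i (σ with its i-th vertex removed). For instance
  ∂abcd = bcd − acd + abd − abc.
As a 4×1 matrix over Z this has rank 1, with invariant factors (1).

Computing H_k = (kernel of ∂_k) / (image of ∂_{k+1}):

  H_0: rank C_0 − rank ∂_1 = 4 − 3 = 1, and the invariant factors of ∂_1 are all 1, so H_0 = Z.
  H_1: rank ker ∂_1 − rank ∂_2 = (6 − 3) − 3 = 0, and the invariant factors of ∂_2 are all 1, so H_1 = 0.
  H_2: rank ker ∂_2 − rank ∂_3 = (4 − 3) − 1 = 0, and the invariant factors of ∂_3 are all 1, so H_2 = 0.
  H_3: rank ker ∂_3 − rank ∂_4 = (1 − 1) − 0 = 0, and there is no ∂_4, so H_3 = 0.

As a check, the Euler characteristic is 4 − 6 + 4 − 1 = 1, which agrees with 1 − 0 + 0 − 0 = 1.
(K is a triangulation of the 3-simplex.)

H_0 ≅ Z,  H_1 = 0,  H_2 = 0,  H_3 = 0.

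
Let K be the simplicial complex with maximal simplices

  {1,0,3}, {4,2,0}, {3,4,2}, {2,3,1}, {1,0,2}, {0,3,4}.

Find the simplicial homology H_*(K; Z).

H_0 = Z,  H_1 = 0,  H_2 = Z.

Order the vertices as 0 < 1 < 2 < 3 < 4. Listing each simplex with vertices in this order, K has dimension 2 with simplices:

  0-simplices (5): [0], [1], [2], [3], [4]
  1-simplices (9): [0,1], [0,2], [0,3], [0,4], [1,2], [1,3], [2,3], [2,4], [3,4]
  2-simplices (6): [0,1,2], [0,1,3], [0,2,4], [0,3,4], [1,2,3], [2,3,4]

so the chain groups are C_0 ≅ Z^5, C_1 ≅ Z^9, C_2 ≅ Z^6.

The boundary map ∂_1: C_1 → C_0 sends each edge [p,q] (with p < q) to q − p.
The resulting 5×9 matrix has rank 4, and its Smith normal form has invariant factors (1,1,1,1).

Boundary ∂_2: C_2 → C_1 sends each 2-simplex [p,q,r] to [q,r] − [p,r] + [p,q]. For instance
  ∂[0,1,3] = [1,3] − [0,3] + [0,1],
  ∂[0,2,4] = [2,4] − [0,4] + [0,2].
The 9×6 boundary matrix has rank 5 and Smith normal form diag(1,1,1,1,1).

Computing H_k = (kernel of ∂_k) / (image of ∂_{k+1}):

  H_0: rank C_0 − rank ∂_1 = 5 − 4 = 1, and the invariant factors of ∂_1 are all 1, so H_0 ≅ Z.
  H_1: rank ker ∂_1 − rank ∂_2 = (9 − 4) − 5 = 0, and the invariant factors of ∂_2 are all 1, so H_1 ≅ 0.
  H_2: rank ker ∂_2 − rank ∂_3 = (6 − 5) − 0 = 1, and there is no ∂_3, so H_2 ≅ Z.

(K is a triangulation of the 2-sphere S^2.)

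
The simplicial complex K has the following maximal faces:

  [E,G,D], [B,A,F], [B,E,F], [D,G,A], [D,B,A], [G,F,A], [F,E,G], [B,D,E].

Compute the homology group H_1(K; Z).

H_1 ≅ 0.

Take the total order A < B < D < E < F < G on the vertex set. Then K (dimension 2) consists of the simplices:

  0-simplices (6): A, B, D, E, F, G
  1-simplices (12): AB, AD, AF, AG, BD, BE, BF, DE, DG, EF, EG, FG
  2-simplices (8): ABD, ABF, ADG, AFG, BDE, BEF, DEG, EFG

so the chain groups are C_0 ≅ Z^6, C_1 ≅ Z^12, C_2 ≅ Z^8.

∂_1: C_1 → C_0 sends each edge [p,q] (with p < q) to q − p.
This gives a 6×12 integer matrix of rank 5; reducing to Smith normal form yields diagonal entries (1,1,1,1,1).

The boundary map ∂_2: C_2 → C_1 maps a triangle to the signed sum of its edges. For instance
  ∂ABD = BD − AD + AB,
  ∂ADG = DG − AG + AD.
This gives a 12×8 integer matrix of rank 7; reducing to Smith normal form yields diagonal entries (1,1,1,1,1,1,1).

Computing H_k = (kernel of ∂_k) / (image of ∂_{k+1}):

  H_1: rank ker ∂_1 − rank ∂_2 = (12 − 5) − 7 = 0, and the invariant factors of ∂_2 are all 1, so H_1 ≅ 0.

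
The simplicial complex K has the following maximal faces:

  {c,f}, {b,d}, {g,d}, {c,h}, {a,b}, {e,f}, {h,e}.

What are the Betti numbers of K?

b_0 = 2, b_1 = 1.

We work with the vertex ordering a < b < c < d < e < f < g < h. The simplices of K, each written with vertices in increasing order, are:

  0-simplices (8): a, b, c, d, e, f, g, h
  1-simplices (7): ab, bd, cf, ch, dg, ef, eh

giving chain groups C_0 ≅ Z^8, C_1 ≅ Z^7.

The boundary map ∂_1: C_1 → C_0 maps an edge to its endpoints' difference, ∂[p,q] = q − p. For instance
  ∂eh = h − e.
This gives a 8×7 integer matrix of rank 6; reducing to Smith normal form yields diagonal entries (1,1,1,1,1,1).

Now H_k = ker ∂_k / im ∂_{k+1}, so:

  H_0: rank C_0 − rank ∂_1 = 8 − 6 = 2, and the invariant factors of ∂_1 are all 1, so H_0 ≅ Z^2.
  H_1: rank ker ∂_1 − rank ∂_2 = (7 − 6) − 0 = 1, and there is no ∂_2, so H_1 ≅ Z.

Hence the Betti numbers are b_0 = 2, b_1 = 1.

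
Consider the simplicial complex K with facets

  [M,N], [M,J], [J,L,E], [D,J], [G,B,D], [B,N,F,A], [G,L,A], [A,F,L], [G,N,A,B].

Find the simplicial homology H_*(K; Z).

We work with the vertex ordering A < B < D < E < F < G < J < L < M < N. The simplices of K, each written with vertices in increasing order, are:

  0-simplices (10): A, B, D, E, F, G, J, L, M, N
  1-simplices (20): AB, AF, AG, AL, AN, BD, BF, BG, BN, DG, DJ, EJ, EL, FL, FN, GL, GN, JL, JM, MN
  2-simplices (11): ABF, ABG, ABN, AFL, AFN, AGL, AGN, BDG, BFN, BGN, EJL
  3-simplices (2): ABFN, ABGN

Hence C_0 ≅ Z^10, C_1 ≅ Z^20, C_2 ≅ Z^11, C_3 ≅ Z^2.

∂_1: C_1 → C_0 sends each edge [p,q] (with p < q) to q − p. For instance
  ∂AN = N − A.
This gives a 10×20 integer matrix of rank 9; reducing to Smith normal form yields diagonal entries (1,1,1,1,1,1,1,1,1).

∂_2: C_2 → C_1 maps a triangle to the signed sum of its edges. For instance
  ∂ABF = BF − AF + AB,
  ∂AGN = GN − AN + AG.
This gives a 20×11 integer matrix of rank 9; reducing to Smith normal form yields diagonal entries (1,1,1,1,1,1,1,1,1).

∂_3: C_3 → C_2 sends each 3-simplex σ to the alternating sum Σ_i (−1)^i (σ with its i-th vertex removed). For instance
  ∂ABFN = BFN − AFN + ABN − ABF,
  ∂ABGN = BGN − AGN + ABN − ABG.
As a 11×2 matrix over Z this has rank 2, with invariant factors (1,1).

Reading off H_k = ker ∂_k / im ∂_{k+1}:

  H_0: rank C_0 − rank ∂_1 = 10 − 9 = 1, and the invariant factors of ∂_1 are all 1, so H_0 = Z.
  H_1: rank ker ∂_1 − rank ∂_2 = (20 − 9) − 9 = 2, and the invariant factors of ∂_2 are all 1, so H_1 = Z^2.
  H_2: rank ker ∂_2 − rank ∂_3 = (11 − 9) − 2 = 0, and the invariant factors of ∂_3 are all 1, so H_2 = 0.
  H_3: rank ker ∂_3 − rank ∂_4 = (2 − 2) − 0 = 0, and there is no ∂_4, so H_3 = 0.

H_0 ≅ Z,  H_1 ≅ Z^2,  H_2 = 0,  H_3 = 0.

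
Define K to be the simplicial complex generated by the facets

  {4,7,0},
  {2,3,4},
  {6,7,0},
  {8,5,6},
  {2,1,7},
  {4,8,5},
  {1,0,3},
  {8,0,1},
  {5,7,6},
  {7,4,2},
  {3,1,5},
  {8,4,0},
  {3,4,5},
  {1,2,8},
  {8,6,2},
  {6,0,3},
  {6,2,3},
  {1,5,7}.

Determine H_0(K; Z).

Take the total order 0 < 1 < 2 < 3 < 4 < 5 < 6 < 7 < 8 on the vertex set. Then K (dimension 2) consists of the simplices:

  0-simplices (9): [0], [1], [2], [3], [4], [5], [6], [7], [8]
  1-simplices (27): (27 of them)
  2-simplices (18): [0,1,3], [0,1,8], [0,3,6], [0,4,7], [0,4,8], [0,6,7], [1,2,7], [1,2,8], [1,3,5], [1,5,7], [2,3,4], [2,3,6], [2,4,7], [2,6,8], [3,4,5], [4,5,8], [5,6,7], [5,6,8]

so the chain groups are C_0 ≅ Z^9, C_1 ≅ Z^27, C_2 ≅ Z^18.

∂_1: C_1 → C_0 maps an edge to its endpoints' difference, ∂[p,q] = q − p. For instance
  ∂[0,1] = [1] − [0].
The resulting 9×27 matrix has rank 8, and its Smith normal form has invariant factors (1,1,1,1,1,1,1,1).

Boundary ∂_2: C_2 → C_1 acts by ∂[p,q,r] = [q,r] − [p,r] + [p,q]. For instance
  ∂[0,4,7] = [4,7] − [0,7] + [0,4],
  ∂[2,3,4] = [3,4] − [2,4] + [2,3].
The resulting 27×18 matrix has rank 17, and its Smith normal form has invariant factors (1,1,1,1,1,1,1,1,1,1,1,1,1,1,1,1,1).

Computing H_k = (kernel of ∂_k) / (image of ∂_{k+1}):

  H_0: rank C_0 − rank ∂_1 = 9 − 8 = 1, and the invariant factors of ∂_1 are all 1, so H_0 ≅ Z.

H_0 = Z.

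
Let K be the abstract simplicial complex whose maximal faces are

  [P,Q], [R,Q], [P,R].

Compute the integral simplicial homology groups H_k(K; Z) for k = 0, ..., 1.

We work with the vertex ordering P < Q < R. The simplices of K, each written with vertices in increasing order, are:

  0-simplices (3): P, Q, R
  1-simplices (3): PQ, PR, QR

Hence C_0 ≅ Z^3, C_1 ≅ Z^3.

∂_1: C_1 → C_0 maps an edge to its endpoints' difference, ∂[p,q] = q − p. For instance
  ∂QR = R − Q.
This gives a 3×3 integer matrix of rank 2; reducing to Smith normal form yields diagonal entries (1,1).

Computing H_k = (kernel of ∂_k) / (image of ∂_{k+1}):

  H_0: rank C_0 − rank ∂_1 = 3 − 2 = 1, and the invariant factors of ∂_1 are all 1, so H_0 = Z.
  H_1: rank ker ∂_1 − rank ∂_2 = (3 − 2) − 0 = 1, and there is no ∂_2, so H_1 = Z.

H_0 ≅ Z,  H_1 ≅ Z.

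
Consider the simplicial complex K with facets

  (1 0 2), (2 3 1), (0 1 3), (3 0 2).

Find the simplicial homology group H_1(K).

H_1 ≅ 0.

Take the total order 0 < 1 < 2 < 3 on the vertex set. Then K (dimension 2) consists of the simplices:

  0-simplices (4): [0], [1], [2], [3]
  1-simplices (6): [0,1], [0,2], [0,3], [1,2], [1,3], [2,3]
  2-simplices (4): [0,1,2], [0,1,3], [0,2,3], [1,2,3]

giving chain groups C_0 ≅ Z^4, C_1 ≅ Z^6, C_2 ≅ Z^4.

∂_1: C_1 → C_0 maps an edge to its endpoints' difference, ∂[p,q] = q − p. For instance
  ∂[1,3] = [3] − [1].
The 4×6 boundary matrix has rank 3 and Smith normal form diag(1,1,1).

∂_2: C_2 → C_1 maps a triangle to the signed sum of its edges. For instance
  ∂[1,2,3] = [2,3] − [1,3] + [1,2],
  ∂[0,1,2] = [1,2] − [0,2] + [0,1].
As a 6×4 matrix over Z this has rank 3, with invariant factors (1,1,1).

Now H_k = ker ∂_k / im ∂_{k+1}, so:

  H_1: rank ker ∂_1 − rank ∂_2 = (6 − 3) − 3 = 0, and the invariant factors of ∂_2 are all 1, so H_1 = 0.

(K is a triangulation of the 2-sphere S^2.)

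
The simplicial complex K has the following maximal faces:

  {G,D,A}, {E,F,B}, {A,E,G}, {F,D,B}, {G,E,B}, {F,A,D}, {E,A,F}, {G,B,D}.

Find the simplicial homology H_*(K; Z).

Order the vertices as A < B < D < E < F < G. Listing each simplex with vertices in this order, K has dimension 2 with simplices:

  0-simplices (6): A, B, D, E, F, G
  1-simplices (12): AD, AE, AF, AG, BD, BE, BF, BG, DF, DG, EF, EG
  2-simplices (8): ADF, ADG, AEF, AEG, BDF, BDG, BEF, BEG

Hence C_0 ≅ Z^6, C_1 ≅ Z^12, C_2 ≅ Z^8.

Boundary ∂_1: C_1 → C_0 is given by ∂[p,q] = [q] − [p]. For instance
  ∂DF = F − D.
The resulting 6×12 matrix has rank 5, and its Smith normal form has invariant factors (1,1,1,1,1).

The boundary map ∂_2: C_2 → C_1 maps a triangle to the signed sum of its edges. For instance
  ∂ADG = DG − AG + AD,
  ∂BDF = DF − BF + BD.
The resulting 12×8 matrix has rank 7, and its Smith normal form has invariant factors (1,1,1,1,1,1,1).

Now H_k = ker ∂_k / im ∂_{k+1}, so:

  H_0: rank C_0 − rank ∂_1 = 6 − 5 = 1, and the invariant factors of ∂_1 are all 1, so H_0 = Z.
  H_1: rank ker ∂_1 − rank ∂_2 = (12 − 5) − 7 = 0, and the invariant factors of ∂_2 are all 1, so H_1 = 0.
  H_2: rank ker ∂_2 − rank ∂_3 = (8 − 7) − 0 = 1, and there is no ∂_3, so H_2 = Z.

As a check, the Euler characteristic is 6 − 12 + 8 = 2, which agrees with 1 − 0 + 1 = 2.

H_0 ≅ Z,  H_1 = 0,  H_2 ≅ Z.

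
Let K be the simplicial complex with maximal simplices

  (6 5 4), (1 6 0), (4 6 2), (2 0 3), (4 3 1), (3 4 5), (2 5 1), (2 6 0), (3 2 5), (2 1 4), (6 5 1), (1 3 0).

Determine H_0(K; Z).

H_0 ≅ Z.

We work with the vertex ordering 0 < 1 < 2 < 3 < 4 < 5 < 6. The simplices of K, each written with vertices in increasing order, are:

  0-simplices (7): [0], [1], [2], [3], [4], [5], [6]
  1-simplices (18): [0,1], [0,2], [0,3], [0,6], [1,2], [1,3], [1,4], [1,5], [1,6], [2,3], [2,4], [2,5], [2,6], [3,4], [3,5], [4,5], [4,6], [5,6]
  2-simplices (12): [0,1,3], [0,1,6], [0,2,3], [0,2,6], [1,2,4], [1,2,5], [1,3,4], [1,5,6], [2,3,5], [2,4,6], [3,4,5], [4,5,6]

so the chain groups are C_0 ≅ Z^7, C_1 ≅ Z^18, C_2 ≅ Z^12.

∂_1: C_1 → C_0 is given by ∂[p,q] = [q] − [p].
As a 7×18 matrix over Z this has rank 6, with invariant factors (1,1,1,1,1,1).

Boundary ∂_2: C_2 → C_1 acts by ∂[p,q,r] = [q,r] − [p,r] + [p,q]. For instance
  ∂[0,1,3] = [1,3] − [0,3] + [0,1],
  ∂[1,5,6] = [5,6] − [1,6] + [1,5].
As a 18×12 matrix over Z this has rank 12, with invariant factors (1,1,1,1,1,1,1,1,1,1,1,2).

Reading off H_k = ker ∂_k / im ∂_{k+1}:

  H_0: rank C_0 − rank ∂_1 = 7 − 6 = 1, and the invariant factors of ∂_1 are all 1, so H_0 = Z.

(K is a triangulation of the real projective plane RP^2.)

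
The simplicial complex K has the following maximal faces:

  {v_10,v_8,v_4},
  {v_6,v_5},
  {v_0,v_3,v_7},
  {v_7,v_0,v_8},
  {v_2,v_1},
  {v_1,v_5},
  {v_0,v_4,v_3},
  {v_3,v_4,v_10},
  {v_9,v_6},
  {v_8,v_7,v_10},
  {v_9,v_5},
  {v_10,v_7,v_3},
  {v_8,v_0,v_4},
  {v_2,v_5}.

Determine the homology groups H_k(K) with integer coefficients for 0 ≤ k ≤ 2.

H_0 = Z^2,  H_1 = Z^2,  H_2 = Z.

Take the total order v_0 < v_1 < v_2 < v_3 < v_4 < v_5 < v_6 < v_7 < v_8 < v_9 < v_10 on the vertex set. Then K (dimension 2) consists of the simplices:

  0-simplices (11): [v_0], [v_1], [v_2], [v_3], [v_4], [v_5], [v_6], [v_7], [v_8], [v_9], [v_10]
  1-simplices (18): (18 of them)
  2-simplices (8): [v_0,v_3,v_4], [v_0,v_3,v_7], [v_0,v_4,v_8], [v_0,v_7,v_8], [v_3,v_4,v_10], [v_3,v_7,v_10], [v_4,v_8,v_10], [v_7,v_8,v_10]

giving chain groups C_0 ≅ Z^11, C_1 ≅ Z^18, C_2 ≅ Z^8.

Boundary ∂_1: C_1 → C_0 is given by ∂[p,q] = [q] − [p]. For instance
  ∂[v_6,v_9] = [v_9] − [v_6].
The 11×18 boundary matrix has rank 9 and Smith normal form diag(1,1,1,1,1,1,1,1,1).

∂_2: C_2 → C_1 sends each 2-simplex [p,q,r] to [q,r] − [p,r] + [p,q]. For instance
  ∂[v_0,v_4,v_8] = [v_4,v_8] − [v_0,v_8] + [v_0,v_4],
  ∂[v_3,v_4,v_10] = [v_4,v_10] − [v_3,v_10] + [v_3,v_4].
The 18×8 boundary matrix has rank 7 and Smith normal form diag(1,1,1,1,1,1,1).

From H_k ≅ ker(∂_k) / im(∂_{k+1}) we obtain:

  H_0: rank C_0 − rank ∂_1 = 11 − 9 = 2, and the invariant factors of ∂_1 are all 1, so H_0 = Z^2.
  H_1: rank ker ∂_1 − rank ∂_2 = (18 − 9) − 7 = 2, and the invariant factors of ∂_2 are all 1, so H_1 = Z^2.
  H_2: rank ker ∂_2 − rank ∂_3 = (8 − 7) − 0 = 1, and there is no ∂_3, so H_2 = Z.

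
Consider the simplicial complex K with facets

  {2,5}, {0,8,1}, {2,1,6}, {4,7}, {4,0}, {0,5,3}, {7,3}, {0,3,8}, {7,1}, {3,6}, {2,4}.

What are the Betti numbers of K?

b_0 = 1, b_1 = 5, b_2 = 0.

K has 9 vertices, 17 edges, 4 triangles.
rank ∂_0 = 0, rank ∂_1 = 8 ⇒ b_0 = 9 − 0 − 8 = 1; all invariant factors of ∂_1 are 1 so no torsion. So H_0 = Z.
rank ∂_1 = 8, rank ∂_2 = 4 ⇒ b_1 = 17 − 8 − 4 = 5; all invariant factors of ∂_2 are 1 so no torsion. So H_1 = Z^5.
rank ∂_2 = 4, rank ∂_3 = 0 ⇒ b_2 = 4 − 4 − 0 = 0. So H_2 = 0.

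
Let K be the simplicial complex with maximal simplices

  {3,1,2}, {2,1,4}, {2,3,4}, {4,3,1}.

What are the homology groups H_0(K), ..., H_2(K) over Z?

H_0 = Z,  H_1 = 0,  H_2 = Z.

K has 4 vertices, 6 edges, 4 triangles.
rank ∂_0 = 0, rank ∂_1 = 3 ⇒ b_0 = 4 − 0 − 3 = 1; all invariant factors of ∂_1 are 1 so no torsion. So H_0 = Z.
rank ∂_1 = 3, rank ∂_2 = 3 ⇒ b_1 = 6 − 3 − 3 = 0; all invariant factors of ∂_2 are 1 so no torsion. So H_1 = 0.
rank ∂_2 = 3, rank ∂_3 = 0 ⇒ b_2 = 4 − 3 − 0 = 1. So H_2 = Z.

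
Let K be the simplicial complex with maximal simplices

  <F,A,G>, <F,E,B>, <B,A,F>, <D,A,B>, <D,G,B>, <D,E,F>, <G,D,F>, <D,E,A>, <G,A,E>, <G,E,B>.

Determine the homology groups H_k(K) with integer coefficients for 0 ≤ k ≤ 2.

H_0 = Z,  H_1 = Z_2,  H_2 = 0.

Fix the vertex order A < B < D < E < F < G and write every simplex with vertices in increasing order. Then dim K = 2 and the simplices of K are:

  0-simplices (6): A, B, D, E, F, G
  1-simplices (15): AB, AD, AE, AF, AG, BD, BE, BF, BG, DE, DF, DG, EF, EG, FG
  2-simplices (10): ABD, ABF, ADE, AEG, AFG, BDG, BEF, BEG, DEF, DFG

so the chain groups are C_0 ≅ Z^6, C_1 ≅ Z^15, C_2 ≅ Z^10.

Boundary ∂_1: C_1 → C_0 sends each edge [p,q] (with p < q) to q − p.
The resulting 6×15 matrix has rank 5, and its Smith normal form has invariant factors (1,1,1,1,1).

The boundary map ∂_2: C_2 → C_1 acts by ∂[p,q,r] = [q,r] − [p,r] + [p,q]. For instance
  ∂ABF = BF − AF + AB,
  ∂DFG = FG − DG + DF.
The 15×10 boundary matrix has rank 10 and Smith normal form diag(1,1,1,1,1,1,1,1,1,2).

Reading off H_k = ker ∂_k / im ∂_{k+1}:

  H_0: rank C_0 − rank ∂_1 = 6 − 5 = 1, and the invariant factors of ∂_1 are all 1, so H_0 ≅ Z.
  H_1: rank ker ∂_1 − rank ∂_2 = (15 − 5) − 10 = 0, and ∂_2 has invariant factor 2 > 1, so H_1 ≅ Z_2.
  H_2: rank ker ∂_2 − rank ∂_3 = (10 − 10) − 0 = 0, and there is no ∂_3, so H_2 ≅ 0.

As a check, the Euler characteristic is 6 − 15 + 10 = 1, which agrees with 1 − 0 + 0 = 1.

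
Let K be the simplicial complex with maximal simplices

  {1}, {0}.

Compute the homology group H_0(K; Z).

H_0 ≅ Z^2.

Take the total order 0 < 1 on the vertex set. Then K (dimension 0) consists of the simplices:

  0-simplices (2): [0], [1]

so the chain groups are C_0 ≅ Z^2.

Computing H_k = (kernel of ∂_k) / (image of ∂_{k+1}):

  H_0: rank C_0 − rank ∂_1 = 2 − 0 = 2, and there is no ∂_1, so H_0 = Z^2.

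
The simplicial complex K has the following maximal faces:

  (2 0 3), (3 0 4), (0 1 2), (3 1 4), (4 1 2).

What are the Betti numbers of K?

Take the total order 0 < 1 < 2 < 3 < 4 on the vertex set. Then K (dimension 2) consists of the simplices:

  0-simplices (5): [0], [1], [2], [3], [4]
  1-simplices (10): [0,1], [0,2], [0,3], [0,4], [1,2], [1,3], [1,4], [2,3], [2,4], [3,4]
  2-simplices (5): [0,1,2], [0,2,3], [0,3,4], [1,2,4], [1,3,4]

Hence C_0 ≅ Z^5, C_1 ≅ Z^10, C_2 ≅ Z^5.

∂_1: C_1 → C_0 maps an edge to its endpoints' difference, ∂[p,q] = q − p.
As a 5×10 matrix over Z this has rank 4, with invariant factors (1,1,1,1).

Boundary ∂_2: C_2 → C_1 acts by ∂[p,q,r] = [q,r] − [p,r] + [p,q]. For instance
  ∂[0,1,2] = [1,2] − [0,2] + [0,1],
  ∂[1,3,4] = [3,4] − [1,4] + [1,3].
This gives a 10×5 integer matrix of rank 5; reducing to Smith normal form yields diagonal entries (1,1,1,1,1).

Computing H_k = (kernel of ∂_k) / (image of ∂_{k+1}):

  H_0: rank C_0 − rank ∂_1 = 5 − 4 = 1, and the invariant factors of ∂_1 are all 1, so H_0 ≅ Z.
  H_1: rank ker ∂_1 − rank ∂_2 = (10 − 4) − 5 = 1, and the invariant factors of ∂_2 are all 1, so H_1 ≅ Z.
  H_2: rank ker ∂_2 − rank ∂_3 = (5 − 5) − 0 = 0, and there is no ∂_3, so H_2 ≅ 0.

As a check, the Euler characteristic is 5 − 10 + 5 = 0, which agrees with 1 − 1 + 0 = 0.

Hence the Betti numbers are b_0 = 1, b_1 = 1, b_2 = 0.

b_0 = 1, b_1 = 1, b_2 = 0.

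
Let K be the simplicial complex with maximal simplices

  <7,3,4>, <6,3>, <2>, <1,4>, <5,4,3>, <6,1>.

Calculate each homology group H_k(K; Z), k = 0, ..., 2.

Take the total order 1 < 2 < 3 < 4 < 5 < 6 < 7 on the vertex set. Then K (dimension 2) consists of the simplices:

  0-simplices (7): [1], [2], [3], [4], [5], [6], [7]
  1-simplices (8): [1,4], [1,6], [3,4], [3,5], [3,6], [3,7], [4,5], [4,7]
  2-simplices (2): [3,4,5], [3,4,7]

Hence C_0 ≅ Z^7, C_1 ≅ Z^8, C_2 ≅ Z^2.

The boundary map ∂_1: C_1 → C_0 is given by ∂[p,q] = [q] − [p].
The resulting 7×8 matrix has rank 5, and its Smith normal form has invariant factors (1,1,1,1,1).

∂_2: C_2 → C_1 acts by ∂[p,q,r] = [q,r] − [p,r] + [p,q]. For instance
  ∂[3,4,7] = [4,7] − [3,7] + [3,4],
  ∂[3,4,5] = [4,5] − [3,5] + [3,4].
The resulting 8×2 matrix has rank 2, and its Smith normal form has invariant factors (1,1).

Now H_k = ker ∂_k / im ∂_{k+1}, so:

  H_0: rank C_0 − rank ∂_1 = 7 − 5 = 2, and the invariant factors of ∂_1 are all 1, so H_0 = Z^2.
  H_1: rank ker ∂_1 − rank ∂_2 = (8 − 5) − 2 = 1, and the invariant factors of ∂_2 are all 1, so H_1 = Z.
  H_2: rank ker ∂_2 − rank ∂_3 = (2 − 2) − 0 = 0, and there is no ∂_3, so H_2 = 0.

H_0 ≅ Z^2,  H_1 ≅ Z,  H_2 = 0.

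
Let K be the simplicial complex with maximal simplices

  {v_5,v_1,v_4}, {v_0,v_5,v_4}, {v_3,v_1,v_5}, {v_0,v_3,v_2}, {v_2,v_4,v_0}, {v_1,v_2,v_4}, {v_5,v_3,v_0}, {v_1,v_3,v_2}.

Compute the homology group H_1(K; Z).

Order the vertices as v_0 < v_1 < v_2 < v_3 < v_4 < v_5. Listing each simplex with vertices in this order, K has dimension 2 with simplices:

  0-simplices (6): [v_0], [v_1], [v_2], [v_3], [v_4], [v_5]
  1-simplices (12): [v_0,v_2], [v_0,v_3], [v_0,v_4], [v_0,v_5], [v_1,v_2], [v_1,v_3], [v_1,v_4], [v_1,v_5], [v_2,v_3], [v_2,v_4], [v_3,v_5], [v_4,v_5]
  2-simplices (8): [v_0,v_2,v_3], [v_0,v_2,v_4], [v_0,v_3,v_5], [v_0,v_4,v_5], [v_1,v_2,v_3], [v_1,v_2,v_4], [v_1,v_3,v_5], [v_1,v_4,v_5]

Hence C_0 ≅ Z^6, C_1 ≅ Z^12, C_2 ≅ Z^8.

∂_1: C_1 → C_0 maps an edge to its endpoints' difference, ∂[p,q] = q − p. For instance
  ∂[v_0,v_4] = [v_4] − [v_0].
As a 6×12 matrix over Z this has rank 5, with invariant factors (1,1,1,1,1).

Boundary ∂_2: C_2 → C_1 maps a triangle to the signed sum of its edges. For instance
  ∂[v_0,v_2,v_4] = [v_2,v_4] − [v_0,v_4] + [v_0,v_2],
  ∂[v_0,v_3,v_5] = [v_3,v_5] − [v_0,v_5] + [v_0,v_3].
The resulting 12×8 matrix has rank 7, and its Smith normal form has invariant factors (1,1,1,1,1,1,1).

Computing H_k = (kernel of ∂_k) / (image of ∂_{k+1}):

  H_1: rank ker ∂_1 − rank ∂_2 = (12 − 5) − 7 = 0, and the invariant factors of ∂_2 are all 1, so H_1 = 0.

H_1 = 0.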